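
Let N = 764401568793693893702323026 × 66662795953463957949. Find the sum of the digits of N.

764401568793693893702323026 × 66662795953463957949 = 50957145807001758573089936227387467585678433674
Sum of its 47 digits: 234.

234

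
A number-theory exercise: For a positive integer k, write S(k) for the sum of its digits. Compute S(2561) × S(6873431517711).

S(2561) = 2+5+6+1 = 14.
S(6873431517711) = 6+8+7+3+4+3+1+5+1+7+7+1+1 = 54.
14 · 54 = 756.

756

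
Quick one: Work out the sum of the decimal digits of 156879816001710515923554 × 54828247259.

156879816001710515923554 × 54828247259 = 8601445341688208933997075454038486
Sum of its 34 digits: 162.

162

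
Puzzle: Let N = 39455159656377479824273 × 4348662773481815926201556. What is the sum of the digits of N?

218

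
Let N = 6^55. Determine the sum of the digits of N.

162

6^55 = 6285195213566005335561053533150026217291776
Sum of its 43 digits: 162.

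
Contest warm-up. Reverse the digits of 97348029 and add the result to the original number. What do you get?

Reverse of 97348029 is 92084379.
97348029 + 92084379 = 189432408

189432408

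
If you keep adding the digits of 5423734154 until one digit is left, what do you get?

5+4+2+3+7+3+4+1+5+4 = 38
3+8 = 11
1+1 = 2

2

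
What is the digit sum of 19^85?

460

19^85 = 4943745220665013416622130055650473263726757930236695311442483036762574572597089739422226505532147191437533699
Sum of its 109 digits: 460.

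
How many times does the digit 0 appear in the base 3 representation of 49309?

49309 in base 3 is 2111122021.
The digit 0 appears 1 time.

1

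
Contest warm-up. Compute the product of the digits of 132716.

1×3×2×7×1×6 = 252

252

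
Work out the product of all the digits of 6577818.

94080

6×5×7×7×8×1×8 = 94080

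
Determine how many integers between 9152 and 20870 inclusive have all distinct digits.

The integers in [9152, 20870] that have all distinct digits: 9152, 9153, 9154, 9156, 9157, 9158, …, 20867, 20869.
3725 qualify.

3725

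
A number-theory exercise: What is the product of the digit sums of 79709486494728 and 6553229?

2688

S(79709486494728) = 7+9+7+0+9+4+8+6+4+9+4+7+2+8 = 84.
S(6553229) = 6+5+5+3+2+2+9 = 32.
84 · 32 = 2688.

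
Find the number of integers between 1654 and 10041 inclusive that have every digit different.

The integers in [1654, 10041] that have every digit different: 1654, 1657, 1658, 1659, 1670, 1672, …, 9875, 9876.
4225 qualify.

4225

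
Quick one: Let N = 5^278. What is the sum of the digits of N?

871

5^278 = 205902303578721156725558086938867558744335183249384913087456309084143443183003117036140143954093175567640001629499188985752942536993788401929211706568195218436390092620058567263185977935791015625
Sum of its 195 digits: 871.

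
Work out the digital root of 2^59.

5

The digital root of n equals n mod 9 (or 9 when 9 | n), so we need 2^59 mod 9.
2^59 ≡ 5 (mod 9), so the digital root is 5.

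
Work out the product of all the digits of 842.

64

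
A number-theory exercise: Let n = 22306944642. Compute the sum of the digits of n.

42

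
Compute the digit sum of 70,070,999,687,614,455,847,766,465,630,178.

165

7+0+0+7+0+9+9+9+6+8+7+6+1+4+4+5+5+8+4+7+7+6+6+4+6+5+6+3+0+1+7+8 = 165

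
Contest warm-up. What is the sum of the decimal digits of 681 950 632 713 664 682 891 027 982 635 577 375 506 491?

202

6+8+1+9+5+0+6+3+2+7+1+3+6+6+4+6+8+2+8+9+1+0+2+7+9+8+2+6+3+5+5+7+7+3+7+5+5+0+6+4+9+1 = 202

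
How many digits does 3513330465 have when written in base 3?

21

3513330465 in base 3 is 100001211221200100120, which has 21 digits.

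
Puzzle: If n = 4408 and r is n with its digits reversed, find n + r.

12452

Reverse of 4408 is 8044.
4408 + 8044 = 12452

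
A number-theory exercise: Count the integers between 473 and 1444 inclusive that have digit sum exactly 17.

The integers in [473, 1444] that have digit sum exactly 17: 476, 485, 494, 539, 548, 557, …, 1394, 1439.
65 qualify.

65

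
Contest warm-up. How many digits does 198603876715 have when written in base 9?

198603876715 in base 9 is 628561207347, which has 12 digits.

12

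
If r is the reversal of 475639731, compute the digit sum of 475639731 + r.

Reversal of 475639731 is 137936574; 475639731 + 137936574 = 613576305.
Digit sum of 613576305: 6+1+3+5+7+6+3+0+5 = 36.

36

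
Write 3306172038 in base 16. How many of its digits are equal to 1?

1

3306172038 in base 16 is C5102E86.
The digit 1 appears 1 time.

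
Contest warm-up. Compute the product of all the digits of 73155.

7×3×1×5×5 = 525

525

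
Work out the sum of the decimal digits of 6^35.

6^35 = 1719070799748422591028658176
Sum of its 28 digits: 135.

135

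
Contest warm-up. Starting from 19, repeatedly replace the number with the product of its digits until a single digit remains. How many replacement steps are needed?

1

19 → 9 (1 step)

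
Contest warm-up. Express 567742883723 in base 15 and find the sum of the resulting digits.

99

567742883723 in base 15 is EB7CEE3A68.
Digit sum: 14+11+7+12+14+14+3+10+6+8 = 99.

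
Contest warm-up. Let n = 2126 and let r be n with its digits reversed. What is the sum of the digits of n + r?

Reversal of 2126 is 6212; 2126 + 6212 = 8338.
Digit sum of 8338: 8+3+3+8 = 22.

22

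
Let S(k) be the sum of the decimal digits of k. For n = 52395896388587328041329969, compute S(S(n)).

7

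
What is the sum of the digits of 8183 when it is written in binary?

12

8183 in base 2 is 1111111110111.
Digit sum: 1+1+1+1+1+1+1+1+1+0+1+1+1 = 12.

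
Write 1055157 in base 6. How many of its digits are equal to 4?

2

1055157 in base 6 is 34340553.
The digit 4 appears 2 times.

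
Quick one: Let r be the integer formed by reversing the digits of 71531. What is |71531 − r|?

58014

Reverse of 71531 is 13517.
|71531 − 13517| = 58014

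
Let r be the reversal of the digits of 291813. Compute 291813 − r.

-26379

Reverse of 291813 is 318192.
291813 − 318192 = -26379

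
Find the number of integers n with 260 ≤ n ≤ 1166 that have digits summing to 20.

36

The integers in [260, 1166] that have digits summing to 20: 299, 389, 398, 479, 488, 497, …, 983, 992.
36 qualify.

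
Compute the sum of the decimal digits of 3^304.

3^304 = 11088209803745658455297408217949153593283559345652332354189895396347888771377425204097816698610804252448289239688437517467894531354021357739846081
Sum of its 146 digits: 702.

702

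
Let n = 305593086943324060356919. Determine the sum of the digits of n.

103

3+0+5+5+9+3+0+8+6+9+4+3+3+2+4+0+6+0+3+5+6+9+1+9 = 103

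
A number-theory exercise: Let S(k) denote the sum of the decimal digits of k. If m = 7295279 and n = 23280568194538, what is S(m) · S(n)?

S(7295279) = 7+2+9+5+2+7+9 = 41.
S(23280568194538) = 2+3+2+8+0+5+6+8+1+9+4+5+3+8 = 64.
41 · 64 = 2624.

2624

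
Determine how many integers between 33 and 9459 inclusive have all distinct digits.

4999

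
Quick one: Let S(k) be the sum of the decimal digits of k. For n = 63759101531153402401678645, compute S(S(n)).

First digit sum: 97.
9+7 = 16.

16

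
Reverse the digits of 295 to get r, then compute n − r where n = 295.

Reverse of 295 is 592.
295 − 592 = -297

-297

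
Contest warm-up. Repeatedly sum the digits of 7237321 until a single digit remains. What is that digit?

7

7+2+3+7+3+2+1 = 25
2+5 = 7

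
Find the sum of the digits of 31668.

3+1+6+6+8 = 24

24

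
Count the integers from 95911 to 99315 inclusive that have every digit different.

1008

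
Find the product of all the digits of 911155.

9×1×1×1×5×5 = 225

225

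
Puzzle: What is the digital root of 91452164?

5

9+1+4+5+2+1+6+4 = 32
3+2 = 5
(Equivalently, 91452164 mod 9 = 5.)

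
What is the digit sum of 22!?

22! = 1124000727777607680000
Sum of its 22 digits: 72.

72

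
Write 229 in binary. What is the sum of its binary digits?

229 in base 2 is 11100101.
Digit sum: 1+1+1+0+0+1+0+1 = 5.

5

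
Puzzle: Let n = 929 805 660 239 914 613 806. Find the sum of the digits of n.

97

9+2+9+8+0+5+6+6+0+2+3+9+9+1+4+6+1+3+8+0+6 = 97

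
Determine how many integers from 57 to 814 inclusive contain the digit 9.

The integers in [57, 814] that contain the digit 9: 59, 69, 79, 89, 90, 91, …, 799, 809.
148 qualify.

148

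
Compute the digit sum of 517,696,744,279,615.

5+1+7+6+9+6+7+4+4+2+7+9+6+1+5 = 79

79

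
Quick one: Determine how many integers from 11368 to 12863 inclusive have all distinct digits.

The integers in [11368, 12863] that have all distinct digits: 12034, 12035, 12036, 12037, 12038, 12039, …, 12860, 12863.
278 qualify.

278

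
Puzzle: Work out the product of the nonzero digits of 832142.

384

8×3×2×1×4×2 = 384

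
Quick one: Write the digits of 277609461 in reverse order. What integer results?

Reversing 277609461 gives 164906772.

164906772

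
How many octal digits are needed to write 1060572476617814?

17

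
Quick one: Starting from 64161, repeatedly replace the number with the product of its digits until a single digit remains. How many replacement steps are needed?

3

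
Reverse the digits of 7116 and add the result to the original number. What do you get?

13233

Reverse of 7116 is 6117.
7116 + 6117 = 13233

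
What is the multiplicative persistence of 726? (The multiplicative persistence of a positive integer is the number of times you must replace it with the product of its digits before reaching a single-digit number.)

3

726 → 84 → 32 → 6 (3 steps)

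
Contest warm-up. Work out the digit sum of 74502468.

7+4+5+0+2+4+6+8 = 36

36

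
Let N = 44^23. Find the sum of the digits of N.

44^23 = 63010301716571244044547337329871683584
Sum of its 38 digits: 152.

152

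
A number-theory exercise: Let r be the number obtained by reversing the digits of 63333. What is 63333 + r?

96669

Reverse of 63333 is 33336.
63333 + 33336 = 96669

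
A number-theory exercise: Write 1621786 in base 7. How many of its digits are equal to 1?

2

1621786 in base 7 is 16533145.
The digit 1 appears 2 times.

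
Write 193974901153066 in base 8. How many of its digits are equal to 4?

193974901153066 in base 8 is 5406551505016452.
The digit 4 appears 2 times.

2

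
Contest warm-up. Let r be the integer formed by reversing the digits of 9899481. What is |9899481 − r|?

8049492

Reverse of 9899481 is 1849989.
|9899481 − 1849989| = 8049492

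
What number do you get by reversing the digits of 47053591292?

Reversing 47053591292 gives 29219535074.

29219535074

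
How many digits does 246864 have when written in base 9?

6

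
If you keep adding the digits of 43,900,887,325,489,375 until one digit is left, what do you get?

4

4+3+9+0+0+8+8+7+3+2+5+4+8+9+3+7+5 = 85
8+5 = 13
1+3 = 4
(Equivalently, 43,900,887,325,489,375 mod 9 = 4.)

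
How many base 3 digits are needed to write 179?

179 in base 3 is 20122, which has 5 digits.

5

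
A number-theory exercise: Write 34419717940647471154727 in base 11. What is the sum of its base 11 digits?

34419717940647471154727 in base 11 is 47187638A8874313894134.
Digit sum: 4+7+1+8+7+6+3+8+10+8+8+7+4+3+1+3+8+9+4+1+3+4 = 117.

117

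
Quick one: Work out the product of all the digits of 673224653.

181440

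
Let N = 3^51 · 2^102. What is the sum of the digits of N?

3^51 · 2^102 = 10920525780002579727993102330411079589912583123907903488
Sum of its 56 digits: 234.

234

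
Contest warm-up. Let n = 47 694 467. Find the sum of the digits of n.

4+7+6+9+4+4+6+7 = 47

47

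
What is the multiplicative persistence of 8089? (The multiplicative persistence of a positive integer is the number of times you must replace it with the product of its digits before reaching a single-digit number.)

8089 → 0 (1 step)

1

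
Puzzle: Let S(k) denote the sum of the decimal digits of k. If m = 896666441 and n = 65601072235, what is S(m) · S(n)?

1850

S(896666441) = 8+9+6+6+6+6+4+4+1 = 50.
S(65601072235) = 6+5+6+0+1+0+7+2+2+3+5 = 37.
50 · 37 = 1850.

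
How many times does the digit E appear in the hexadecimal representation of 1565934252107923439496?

2

1565934252107923439496 in base 16 is 54E3B4099DEDC3BF88.
The digit E appears 2 times.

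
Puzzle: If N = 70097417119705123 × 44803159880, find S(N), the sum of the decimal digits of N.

70097417119705123 × 44803159880 = 3140585786389197724224065240
Sum of its 28 digits: 122.

122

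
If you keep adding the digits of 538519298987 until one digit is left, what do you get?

2

5+3+8+5+1+9+2+9+8+9+8+7 = 74
7+4 = 11
1+1 = 2
(Equivalently, 538519298987 mod 9 = 2.)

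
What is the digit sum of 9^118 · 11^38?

648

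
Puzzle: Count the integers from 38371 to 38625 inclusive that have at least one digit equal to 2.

The integers in [38371, 38625] that have at least one digit equal to 2: 38372, 38382, 38392, 38402, 38412, 38420, …, 38624, 38625.
49 qualify.

49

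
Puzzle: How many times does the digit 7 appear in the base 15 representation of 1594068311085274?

1

1594068311085274 in base 15 is C44559572CCD4.
The digit 7 appears 1 time.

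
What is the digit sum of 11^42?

190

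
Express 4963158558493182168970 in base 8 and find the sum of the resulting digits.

4963158558493182168970 in base 8 is 1032066512320105572507612.
Digit sum: 1+0+3+2+0+6+6+5+1+2+3+2+0+1+0+5+5+7+2+5+0+7+6+1+2 = 72.

72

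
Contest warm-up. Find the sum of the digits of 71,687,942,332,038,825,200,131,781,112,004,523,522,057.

140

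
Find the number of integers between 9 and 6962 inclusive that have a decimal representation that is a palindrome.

159

The integers in [9, 6962] that have a decimal representation that is a palindrome: 9, 11, 22, 33, 44, 55, …, 6776, 6886.
159 qualify.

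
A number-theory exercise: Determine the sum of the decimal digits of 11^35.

11^35 = 2810243684806424785061213903353404851
Sum of its 37 digits: 140.

140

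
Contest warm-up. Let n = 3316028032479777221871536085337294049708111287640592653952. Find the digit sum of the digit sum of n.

15

First digit sum: 249.
2+4+9 = 15.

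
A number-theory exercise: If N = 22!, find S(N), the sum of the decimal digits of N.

22! = 1124000727777607680000
Sum of its 22 digits: 72.

72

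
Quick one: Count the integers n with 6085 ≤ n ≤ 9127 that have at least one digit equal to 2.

The integers in [6085, 9127] that have at least one digit equal to 2: 6092, 6102, 6112, 6120, 6121, 6122, …, 9126, 9127.
824 qualify.

824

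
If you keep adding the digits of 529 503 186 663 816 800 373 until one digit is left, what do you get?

5+2+9+5+0+3+1+8+6+6+6+3+8+1+6+8+0+0+3+7+3 = 90
9+0 = 9

9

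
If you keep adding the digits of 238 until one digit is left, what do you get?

2+3+8 = 13
1+3 = 4

4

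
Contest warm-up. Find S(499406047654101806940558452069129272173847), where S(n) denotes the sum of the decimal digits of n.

184

4+9+9+4+0+6+0+4+7+6+5+4+1+0+1+8+0+6+9+4+0+5+5+8+4+5+2+0+6+9+1+2+9+2+7+2+1+7+3+8+4+7 = 184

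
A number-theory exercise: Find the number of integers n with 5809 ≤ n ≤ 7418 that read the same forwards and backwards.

The integers in [5809, 7418] that read the same forwards and backwards: 5885, 5995, 6006, 6116, 6226, 6336, …, 7227, 7337.
16 qualify.

16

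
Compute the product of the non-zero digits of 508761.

5×8×7×6×1 = 1680

1680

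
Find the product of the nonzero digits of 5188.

5×1×8×8 = 320

320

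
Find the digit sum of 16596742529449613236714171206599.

146

1+6+5+9+6+7+4+2+5+2+9+4+4+9+6+1+3+2+3+6+7+1+4+1+7+1+2+0+6+5+9+9 = 146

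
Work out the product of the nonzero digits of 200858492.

2×8×5×8×4×9×2 = 46080

46080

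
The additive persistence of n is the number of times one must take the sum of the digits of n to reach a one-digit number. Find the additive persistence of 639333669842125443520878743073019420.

2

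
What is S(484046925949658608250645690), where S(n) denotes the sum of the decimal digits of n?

4+8+4+0+4+6+9+2+5+9+4+9+6+5+8+6+0+8+2+5+0+6+4+5+6+9+0 = 134

134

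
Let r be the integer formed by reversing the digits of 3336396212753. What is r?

3572126936333

Reversing 3336396212753 gives 3572126936333.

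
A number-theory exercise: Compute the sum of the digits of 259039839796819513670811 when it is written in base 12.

144

259039839796819513670811 in base 12 is 576997AB3B679137573963.
Digit sum: 5+7+6+9+9+7+10+11+3+11+6+7+9+1+3+7+5+7+3+9+6+3 = 144.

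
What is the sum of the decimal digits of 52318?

19

5+2+3+1+8 = 19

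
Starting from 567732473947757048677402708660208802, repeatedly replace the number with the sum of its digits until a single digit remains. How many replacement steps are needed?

3

567732473947757048677402708660208802 → 168 → 15 → 6 (3 steps)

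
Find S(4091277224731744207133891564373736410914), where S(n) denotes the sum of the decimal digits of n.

4+0+9+1+2+7+7+2+2+4+7+3+1+7+4+4+2+0+7+1+3+3+8+9+1+5+6+4+3+7+3+7+3+6+4+1+0+9+1+4 = 161

161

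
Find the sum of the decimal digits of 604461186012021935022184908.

93

6+0+4+4+6+1+1+8+6+0+1+2+0+2+1+9+3+5+0+2+2+1+8+4+9+0+8 = 93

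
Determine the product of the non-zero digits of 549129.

5×4×9×1×2×9 = 3240

3240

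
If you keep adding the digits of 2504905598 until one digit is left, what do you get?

2

2+5+0+4+9+0+5+5+9+8 = 47
4+7 = 11
1+1 = 2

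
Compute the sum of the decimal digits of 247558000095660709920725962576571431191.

165

2+4+7+5+5+8+0+0+0+0+9+5+6+6+0+7+0+9+9+2+0+7+2+5+9+6+2+5+7+6+5+7+1+4+3+1+1+9+1 = 165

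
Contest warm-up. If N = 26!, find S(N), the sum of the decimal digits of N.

26! = 403291461126605635584000000
Sum of its 27 digits: 81.

81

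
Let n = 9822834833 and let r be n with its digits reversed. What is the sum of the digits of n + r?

Reversal of 9822834833 is 3384382289; 9822834833 + 3384382289 = 13207217122.
Digit sum of 13207217122: 1+3+2+0+7+2+1+7+1+2+2 = 28.

28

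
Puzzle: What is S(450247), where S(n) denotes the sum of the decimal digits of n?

22

4+5+0+2+4+7 = 22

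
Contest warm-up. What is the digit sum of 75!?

75! = 24809140811395398091946477116594033660926243886570122837795894512655842677572867409443815424000000000000000000
Sum of its 110 digits: 432.

432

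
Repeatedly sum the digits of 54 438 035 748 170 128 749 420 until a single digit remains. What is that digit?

5+4+4+3+8+0+3+5+7+4+8+1+7+0+1+2+8+7+4+9+4+2+0 = 96
9+6 = 15
1+5 = 6

6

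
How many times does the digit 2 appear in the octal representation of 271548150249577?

271548150249577 in base 8 is 7557427302174151.
The digit 2 appears 2 times.

2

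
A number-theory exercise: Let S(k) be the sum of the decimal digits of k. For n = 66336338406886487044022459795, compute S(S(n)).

5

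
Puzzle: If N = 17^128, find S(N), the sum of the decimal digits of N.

739

17^128 = 31438508665248587260582831903168193798224918146861981871343795372991732345781536726224251645729386355831780309674298407083784970278050966323510245488971991041
Sum of its 158 digits: 739.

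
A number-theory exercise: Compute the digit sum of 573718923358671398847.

5+7+3+7+1+8+9+2+3+3+5+8+6+7+1+3+9+8+8+4+7 = 114

114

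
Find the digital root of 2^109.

2

The digital root of n equals n mod 9 (or 9 when 9 | n), so we need 2^109 mod 9.
2^109 ≡ 2 (mod 9), so the digital root is 2.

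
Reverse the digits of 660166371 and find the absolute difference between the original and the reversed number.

Reverse of 660166371 is 173661066.
|660166371 − 173661066| = 486505305

486505305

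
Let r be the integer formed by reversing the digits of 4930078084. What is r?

4808700394

Reversing 4930078084 gives 4808700394.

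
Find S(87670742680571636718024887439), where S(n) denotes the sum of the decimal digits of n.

144

8+7+6+7+0+7+4+2+6+8+0+5+7+1+6+3+6+7+1+8+0+2+4+8+8+7+4+3+9 = 144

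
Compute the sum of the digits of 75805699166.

62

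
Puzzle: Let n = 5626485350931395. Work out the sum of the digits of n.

74

5+6+2+6+4+8+5+3+5+0+9+3+1+3+9+5 = 74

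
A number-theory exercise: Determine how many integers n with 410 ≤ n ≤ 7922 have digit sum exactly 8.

The integers in [410, 7922] that have digit sum exactly 8: 413, 422, 431, 440, 503, 512, …, 7010, 7100.
133 qualify.

133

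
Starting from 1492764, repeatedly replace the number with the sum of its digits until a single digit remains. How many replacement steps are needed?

2

1492764 → 33 → 6 (2 steps)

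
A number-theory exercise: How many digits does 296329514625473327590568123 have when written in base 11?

296329514625473327590568123 in base 11 is 280A31A3A07841784585A6A634, which has 26 digits.

26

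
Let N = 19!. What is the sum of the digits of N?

45

19! = 121645100408832000
Sum of its 18 digits: 45.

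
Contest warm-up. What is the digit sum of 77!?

77! = 145183092028285869634070784086308284983740379224208358846781574688061991349156420080065207861248000000000000000000
Sum of its 114 digits: 432.

432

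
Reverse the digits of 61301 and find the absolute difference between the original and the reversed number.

Reverse of 61301 is 10316.
|61301 − 10316| = 50985

50985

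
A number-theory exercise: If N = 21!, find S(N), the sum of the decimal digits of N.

63

21! = 51090942171709440000
Sum of its 20 digits: 63.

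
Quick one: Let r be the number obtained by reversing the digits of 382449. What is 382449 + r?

Reverse of 382449 is 944283.
382449 + 944283 = 1326732

1326732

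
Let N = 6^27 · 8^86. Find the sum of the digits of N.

450

6^27 · 8^86 = 474048352599008030716668828041752867473714612493966196103015902387856142802878556060283679260278784
Sum of its 99 digits: 450.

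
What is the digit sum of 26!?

81

26! = 403291461126605635584000000
Sum of its 27 digits: 81.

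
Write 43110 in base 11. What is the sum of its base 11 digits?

43110 in base 11 is 2A431.
Digit sum: 2+10+4+3+1 = 20.

20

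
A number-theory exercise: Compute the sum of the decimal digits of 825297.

8+2+5+2+9+7 = 33

33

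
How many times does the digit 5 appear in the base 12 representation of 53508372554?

53508372554 in base 12 is A453A19462.
The digit 5 appears 1 time.

1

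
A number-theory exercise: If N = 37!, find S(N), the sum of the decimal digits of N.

153

37! = 13763753091226345046315979581580902400000000
Sum of its 44 digits: 153.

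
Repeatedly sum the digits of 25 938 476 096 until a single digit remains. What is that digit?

5

2+5+9+3+8+4+7+6+0+9+6 = 59
5+9 = 14
1+4 = 5
(Equivalently, 25 938 476 096 mod 9 = 5.)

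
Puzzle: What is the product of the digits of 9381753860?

0

9×3×8×1×7×5×3×8×6×0 = 0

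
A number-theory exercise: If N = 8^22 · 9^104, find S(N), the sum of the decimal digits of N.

531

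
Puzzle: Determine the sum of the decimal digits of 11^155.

11^155 = 260535075169591169155109973940321601445413278727283368368979305169422318984342743427117925631089924806235580526965261292342291576187576801096969641439035250780051
Sum of its 162 digits: 716.

716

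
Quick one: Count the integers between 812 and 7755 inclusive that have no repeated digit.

3551

The integers in [812, 7755] that have no repeated digit: 812, 813, 814, 815, 816, 817, …, 7695, 7698.
3551 qualify.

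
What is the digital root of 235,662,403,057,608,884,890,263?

6

2+3+5+6+6+2+4+0+3+0+5+7+6+0+8+8+8+4+8+9+0+2+6+3 = 105
1+0+5 = 6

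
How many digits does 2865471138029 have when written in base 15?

11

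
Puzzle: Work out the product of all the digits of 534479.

15120

5×3×4×4×7×9 = 15120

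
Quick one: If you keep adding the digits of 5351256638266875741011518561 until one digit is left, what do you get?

1

5+3+5+1+2+5+6+6+3+8+2+6+6+8+7+5+7+4+1+0+1+1+5+1+8+5+6+1 = 118
1+1+8 = 10
1+0 = 1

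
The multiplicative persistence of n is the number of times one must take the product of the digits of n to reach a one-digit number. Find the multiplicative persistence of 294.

3

294 → 72 → 14 → 4 (3 steps)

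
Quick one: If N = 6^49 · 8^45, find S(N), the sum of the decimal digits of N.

387

6^49 · 8^45 = 5867602479649913896576605764643408846641132289578908863530364153337754029129728
Sum of its 79 digits: 387.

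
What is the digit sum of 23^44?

23^44 = 824185149135487077883465900577270766354751717380230010246241
Sum of its 60 digits: 250.

250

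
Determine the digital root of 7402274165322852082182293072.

7+4+0+2+2+7+4+1+6+5+3+2+2+8+5+2+0+8+2+1+8+2+2+9+3+0+7+2 = 104
1+0+4 = 5

5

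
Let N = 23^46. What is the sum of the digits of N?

274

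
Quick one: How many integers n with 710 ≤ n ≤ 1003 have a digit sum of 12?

The integers in [710, 1003] that have a digit sum of 12: 714, 723, 732, 741, 750, 804, …, 921, 930.
14 qualify.

14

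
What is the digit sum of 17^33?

170

17^33 = 40254497110927943179349807054456171205137
Sum of its 41 digits: 170.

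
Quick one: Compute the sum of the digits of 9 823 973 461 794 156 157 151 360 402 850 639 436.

163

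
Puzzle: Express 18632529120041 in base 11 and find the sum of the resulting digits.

51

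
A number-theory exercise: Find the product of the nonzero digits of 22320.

24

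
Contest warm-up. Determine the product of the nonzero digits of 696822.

6×9×6×8×2×2 = 10368

10368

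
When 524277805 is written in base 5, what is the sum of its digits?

524277805 in base 5 is 2033203342210.
Digit sum: 2+0+3+3+2+0+3+3+4+2+2+1+0 = 25.

25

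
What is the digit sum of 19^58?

352

19^58 = 147132581620420448213882032847979675383852886669516818427458744956737812041
Sum of its 75 digits: 352.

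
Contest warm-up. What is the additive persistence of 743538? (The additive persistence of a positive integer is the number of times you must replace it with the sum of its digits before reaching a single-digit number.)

2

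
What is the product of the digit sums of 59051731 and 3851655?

S(59051731) = 5+9+0+5+1+7+3+1 = 31.
S(3851655) = 3+8+5+1+6+5+5 = 33.
31 · 33 = 1023.

1023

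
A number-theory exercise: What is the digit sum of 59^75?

59^75 = 6514796781674349285879701082524470571119130950297343064277678822149415965152722432384442968562773261754470255223643756869935207414499
Sum of its 133 digits: 611.

611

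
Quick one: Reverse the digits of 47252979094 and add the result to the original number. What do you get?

Reverse of 47252979094 is 49097925274.
47252979094 + 49097925274 = 96350904368

96350904368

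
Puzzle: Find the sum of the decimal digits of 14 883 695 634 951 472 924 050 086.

119

1+4+8+8+3+6+9+5+6+3+4+9+5+1+4+7+2+9+2+4+0+5+0+0+8+6 = 119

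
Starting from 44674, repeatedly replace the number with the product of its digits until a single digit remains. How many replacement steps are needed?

44674 → 2688 → 768 → 336 → 54 → 20 → 0 (6 steps)

6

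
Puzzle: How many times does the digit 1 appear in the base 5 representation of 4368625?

1

4368625 in base 5 is 2104244000.
The digit 1 appears 1 time.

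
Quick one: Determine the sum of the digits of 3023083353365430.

3+0+2+3+0+8+3+3+5+3+3+6+5+4+3+0 = 51

51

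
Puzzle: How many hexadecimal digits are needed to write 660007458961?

660007458961 in base 16 is 99AB829891, which has 10 digits.

10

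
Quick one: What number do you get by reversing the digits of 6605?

5066

Reversing 6605 gives 5066.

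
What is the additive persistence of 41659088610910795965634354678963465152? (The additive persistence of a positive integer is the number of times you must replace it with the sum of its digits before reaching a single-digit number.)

41659088610910795965634354678963465152 → 186 → 15 → 6 (3 steps)

3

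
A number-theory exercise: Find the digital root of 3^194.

The digital root of n equals n mod 9 (or 9 when 9 | n), so we need 3^194 mod 9.
3^194 ≡ 0 (mod 9), so the digital root is 9.

9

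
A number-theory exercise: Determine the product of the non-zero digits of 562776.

5×6×2×7×7×6 = 17640

17640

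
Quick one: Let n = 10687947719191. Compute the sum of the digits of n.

1+0+6+8+7+9+4+7+7+1+9+1+9+1 = 70

70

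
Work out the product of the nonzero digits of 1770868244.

1×7×7×8×6×8×2×4×4 = 602112

602112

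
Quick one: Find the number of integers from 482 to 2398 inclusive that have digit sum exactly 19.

The integers in [482, 2398] that have digit sum exactly 19: 487, 496, 559, 568, 577, 586, …, 2386, 2395.
106 qualify.

106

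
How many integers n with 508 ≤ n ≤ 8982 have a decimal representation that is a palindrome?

The integers in [508, 8982] that have a decimal representation that is a palindrome: 515, 525, 535, 545, 555, 565, …, 8778, 8888.
128 qualify.

128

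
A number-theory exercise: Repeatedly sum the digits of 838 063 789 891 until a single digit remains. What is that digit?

7

8+3+8+0+6+3+7+8+9+8+9+1 = 70
7+0 = 7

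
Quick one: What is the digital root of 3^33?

The digital root of n equals n mod 9 (or 9 when 9 | n), so we need 3^33 mod 9.
3^33 ≡ 0 (mod 9), so the digital root is 9.

9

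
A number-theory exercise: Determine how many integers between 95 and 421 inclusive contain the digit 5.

60

The integers in [95, 421] that contain the digit 5: 95, 105, 115, 125, 135, 145, …, 405, 415.
60 qualify.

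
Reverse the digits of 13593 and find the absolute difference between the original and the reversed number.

Reverse of 13593 is 39531.
|13593 − 39531| = 25938

25938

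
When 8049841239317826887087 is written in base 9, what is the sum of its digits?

87

8049841239317826887087 in base 9 is 81510684621828442205145.
Digit sum: 8+1+5+1+0+6+8+4+6+2+1+8+2+8+4+4+2+2+0+5+1+4+5 = 87.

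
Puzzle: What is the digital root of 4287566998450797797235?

3

4+2+8+7+5+6+6+9+9+8+4+5+0+7+9+7+7+9+7+2+3+5 = 129
1+2+9 = 12
1+2 = 3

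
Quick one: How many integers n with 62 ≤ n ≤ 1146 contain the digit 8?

288

The integers in [62, 1146] that contain the digit 8: 68, 78, 80, 81, 82, 83, …, 1128, 1138.
288 qualify.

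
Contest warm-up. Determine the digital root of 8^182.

1

The digital root of n equals n mod 9 (or 9 when 9 | n), so we need 8^182 mod 9.
8^182 ≡ 1 (mod 9), so the digital root is 1.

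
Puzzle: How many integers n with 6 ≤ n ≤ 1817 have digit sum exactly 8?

The integers in [6, 1817] that have digit sum exactly 8: 8, 17, 26, 35, 44, 53, …, 1610, 1700.
81 qualify.

81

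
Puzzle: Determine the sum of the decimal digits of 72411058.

28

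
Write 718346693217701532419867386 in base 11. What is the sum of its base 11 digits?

718346693217701532419867386 in base 11 is 66A26664A82A470824428A8229.
Digit sum: 6+6+10+2+6+6+6+4+10+8+2+10+4+7+0+8+2+4+4+2+8+10+8+2+2+9 = 146.

146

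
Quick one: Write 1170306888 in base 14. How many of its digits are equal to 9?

1

1170306888 in base 14 is B1600972.
The digit 9 appears 1 time.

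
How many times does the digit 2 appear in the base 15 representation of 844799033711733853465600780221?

3

844799033711733853465600780221 in base 15 is 352B52C2B6117B016A36066DB6.
The digit 2 appears 3 times.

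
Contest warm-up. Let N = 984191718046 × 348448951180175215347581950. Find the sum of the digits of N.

166

984191718046 × 348448951180175215347581950 = 342940571913343424488244706422278869700
Sum of its 39 digits: 166.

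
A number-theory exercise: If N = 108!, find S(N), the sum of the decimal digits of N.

108! = 1324641819451828974499891837121832599810209360673358065686551152497461815091591578895743130235002378688844343005686404521144382704205360039762937774080000000000000000000000000
Sum of its 175 digits: 666.

666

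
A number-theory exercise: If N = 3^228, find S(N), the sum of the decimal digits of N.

495

3^228 = 6076396096647706909168138770838836135530328017648434830996201971201776350890241322455818405320466786549738961
Sum of its 109 digits: 495.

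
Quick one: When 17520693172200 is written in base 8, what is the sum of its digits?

17520693172200 in base 8 is 376753254253750.
Digit sum: 3+7+6+7+5+3+2+5+4+2+5+3+7+5+0 = 64.

64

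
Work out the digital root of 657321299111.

2

6+5+7+3+2+1+2+9+9+1+1+1 = 47
4+7 = 11
1+1 = 2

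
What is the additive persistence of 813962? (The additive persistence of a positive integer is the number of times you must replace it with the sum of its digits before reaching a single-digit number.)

3

813962 → 29 → 11 → 2 (3 steps)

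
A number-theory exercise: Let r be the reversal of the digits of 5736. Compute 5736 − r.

Reverse of 5736 is 6375.
5736 − 6375 = -639

-639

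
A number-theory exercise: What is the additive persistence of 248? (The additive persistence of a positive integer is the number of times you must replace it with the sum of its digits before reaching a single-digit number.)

2

248 → 14 → 5 (2 steps)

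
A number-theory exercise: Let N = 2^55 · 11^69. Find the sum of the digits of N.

394

2^55 · 11^69 = 25866938911701364814155202318693264027486728722083475383032602357005929683732573284466688
Sum of its 89 digits: 394.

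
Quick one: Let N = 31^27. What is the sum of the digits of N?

31^27 = 18482713582824035358817658752815923791711
Sum of its 41 digits: 190.

190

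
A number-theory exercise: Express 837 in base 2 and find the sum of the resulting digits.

5

837 in base 2 is 1101000101.
Digit sum: 1+1+0+1+0+0+0+1+0+1 = 5.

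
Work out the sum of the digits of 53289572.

41

5+3+2+8+9+5+7+2 = 41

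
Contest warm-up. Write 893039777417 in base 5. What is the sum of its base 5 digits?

893039777417 in base 5 is 104112421140334132.
Digit sum: 1+0+4+1+1+2+4+2+1+1+4+0+3+3+4+1+3+2 = 37.

37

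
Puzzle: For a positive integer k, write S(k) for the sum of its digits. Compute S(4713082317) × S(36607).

S(4713082317) = 4+7+1+3+0+8+2+3+1+7 = 36.
S(36607) = 3+6+6+0+7 = 22.
36 · 22 = 792.

792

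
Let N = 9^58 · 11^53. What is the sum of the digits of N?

513

9^58 · 11^53 = 346639349366265325382302668740693509029628945098475949422183838505031536557707335034155924471748055775991680651
Sum of its 111 digits: 513.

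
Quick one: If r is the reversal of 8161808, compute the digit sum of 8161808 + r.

Reversal of 8161808 is 8081618; 8161808 + 8081618 = 16243426.
Digit sum of 16243426: 1+6+2+4+3+4+2+6 = 28.

28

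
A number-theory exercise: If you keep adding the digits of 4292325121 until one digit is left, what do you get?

4+2+9+2+3+2+5+1+2+1 = 31
3+1 = 4

4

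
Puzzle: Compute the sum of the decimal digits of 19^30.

163

19^30 = 230466617897195215045509519405933293401
Sum of its 39 digits: 163.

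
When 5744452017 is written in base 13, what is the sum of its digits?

5744452017 in base 13 is 707163045.
Digit sum: 7+0+7+1+6+3+0+4+5 = 33.

33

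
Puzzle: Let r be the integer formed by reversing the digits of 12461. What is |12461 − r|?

3960

Reverse of 12461 is 16421.
|12461 − 16421| = 3960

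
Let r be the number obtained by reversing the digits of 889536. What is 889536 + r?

1525524

Reverse of 889536 is 635988.
889536 + 635988 = 1525524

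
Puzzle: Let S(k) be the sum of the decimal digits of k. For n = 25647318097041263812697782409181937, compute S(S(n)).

7

First digit sum: 160.
1+6+0 = 7.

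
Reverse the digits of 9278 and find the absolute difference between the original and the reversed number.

549

Reverse of 9278 is 8729.
|9278 − 8729| = 549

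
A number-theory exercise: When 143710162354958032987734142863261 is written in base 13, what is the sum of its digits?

201

143710162354958032987734142863261 in base 13 is 9367B9805CB67043A74B3AA4765BC.
Digit sum: 9+3+6+7+11+9+8+0+5+12+11+6+7+0+4+3+10+7+4+11+3+10+10+4+7+6+5+11+12 = 201.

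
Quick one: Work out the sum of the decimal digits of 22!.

22! = 1124000727777607680000
Sum of its 22 digits: 72.

72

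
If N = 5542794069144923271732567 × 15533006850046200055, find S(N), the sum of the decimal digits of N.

5542794069144923271732567 × 15533006850046200055 = 86096258244423544213394543837208774540691185
Sum of its 44 digits: 195.

195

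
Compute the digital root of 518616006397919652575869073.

5+1+8+6+1+6+0+0+6+3+9+7+9+1+9+6+5+2+5+7+5+8+6+9+0+7+3 = 134
1+3+4 = 8
(Equivalently, 518616006397919652575869073 mod 9 = 8.)

8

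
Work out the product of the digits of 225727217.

2×2×5×7×2×7×2×1×7 = 27440

27440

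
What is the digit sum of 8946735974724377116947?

8+9+4+6+7+3+5+9+7+4+7+2+4+3+7+7+1+1+6+9+4+7 = 120

120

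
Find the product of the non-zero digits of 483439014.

4×8×3×4×3×9×1×4 = 41472

41472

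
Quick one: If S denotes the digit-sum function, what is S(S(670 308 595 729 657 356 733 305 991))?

First digit sum: 133.
1+3+3 = 7.

7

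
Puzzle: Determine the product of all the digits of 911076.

0

9×1×1×0×7×6 = 0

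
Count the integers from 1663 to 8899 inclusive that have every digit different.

3661

The integers in [1663, 8899] that have every digit different: 1670, 1672, 1673, 1674, 1675, 1678, …, 8795, 8796.
3661 qualify.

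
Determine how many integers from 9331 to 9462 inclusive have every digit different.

The integers in [9331, 9462] that have every digit different: 9340, 9341, 9342, 9345, 9346, 9347, …, 9461, 9462.
73 qualify.

73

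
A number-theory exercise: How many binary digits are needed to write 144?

8

144 in base 2 is 10010000, which has 8 digits.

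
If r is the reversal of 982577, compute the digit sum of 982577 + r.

40

Reversal of 982577 is 775289; 982577 + 775289 = 1757866.
Digit sum of 1757866: 1+7+5+7+8+6+6 = 40.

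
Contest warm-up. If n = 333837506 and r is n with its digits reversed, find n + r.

939575839

Reverse of 333837506 is 605738333.
333837506 + 605738333 = 939575839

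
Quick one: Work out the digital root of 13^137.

The digital root of n equals n mod 9 (or 9 when 9 | n), so we need 13^137 mod 9.
13^137 ≡ 7 (mod 9), so the digital root is 7.

7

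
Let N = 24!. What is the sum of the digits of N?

24! = 620448401733239439360000
Sum of its 24 digits: 81.

81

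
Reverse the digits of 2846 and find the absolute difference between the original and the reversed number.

3636

Reverse of 2846 is 6482.
|2846 − 6482| = 3636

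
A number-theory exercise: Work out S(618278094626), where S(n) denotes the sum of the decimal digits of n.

59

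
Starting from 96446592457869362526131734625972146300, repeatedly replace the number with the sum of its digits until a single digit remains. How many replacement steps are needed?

3

96446592457869362526131734625972146300 → 172 → 10 → 1 (3 steps)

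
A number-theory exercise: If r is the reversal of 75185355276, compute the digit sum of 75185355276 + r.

36

Reversal of 75185355276 is 67255358157; 75185355276 + 67255358157 = 142440713433.
Digit sum of 142440713433: 1+4+2+4+4+0+7+1+3+4+3+3 = 36.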